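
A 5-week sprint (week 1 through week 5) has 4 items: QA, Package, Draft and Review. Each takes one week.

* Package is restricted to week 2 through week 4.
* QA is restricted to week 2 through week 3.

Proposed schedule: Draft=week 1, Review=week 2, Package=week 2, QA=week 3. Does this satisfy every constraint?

Yes

Package is restricted to week 2 through week 4 — holds.
QA is restricted to week 2 through week 3 — holds.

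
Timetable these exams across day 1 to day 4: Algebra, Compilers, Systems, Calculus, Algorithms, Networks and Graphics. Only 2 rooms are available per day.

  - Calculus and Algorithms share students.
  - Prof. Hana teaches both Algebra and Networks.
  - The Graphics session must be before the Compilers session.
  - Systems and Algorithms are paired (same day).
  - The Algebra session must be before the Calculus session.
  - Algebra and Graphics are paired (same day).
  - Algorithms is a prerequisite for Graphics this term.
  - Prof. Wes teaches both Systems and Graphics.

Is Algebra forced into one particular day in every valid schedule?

Algebra can be day 2 (e.g. Systems=day 1, Algorithms=day 1, Algebra=day 2, Compilers=day 3, Calculus=day 3, Graphics=day 2, Networks=day 4) or day 3 (e.g. Systems -> day 1, Networks -> day 2, Algorithms -> day 1, Compilers -> day 4, Calculus -> day 4, Algebra -> day 3, Graphics -> day 3).

No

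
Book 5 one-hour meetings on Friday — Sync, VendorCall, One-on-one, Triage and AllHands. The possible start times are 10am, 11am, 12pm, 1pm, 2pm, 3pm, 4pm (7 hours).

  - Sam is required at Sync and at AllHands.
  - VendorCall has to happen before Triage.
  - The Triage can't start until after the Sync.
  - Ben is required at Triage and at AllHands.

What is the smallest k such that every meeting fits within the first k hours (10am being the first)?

3

The precedence chain requires at least 2 distinct hours.
Could 2 hours be enough, i.e. nothing placed later than 11am? No: Triage must come after Sync (at 10am or later) → {11am}; Sync must come before Triage (at 11am or earlier) → {10am}; AllHands can't share with Sync (10am) → {11am}; AllHands can't share with Triage (11am) → nothing is left.
So 2 hours is not enough.
3 works (last occupied hour: 12pm): for example VendorCall=10am, One-on-one=10am, AllHands=12pm, Triage=11am, Sync=10am.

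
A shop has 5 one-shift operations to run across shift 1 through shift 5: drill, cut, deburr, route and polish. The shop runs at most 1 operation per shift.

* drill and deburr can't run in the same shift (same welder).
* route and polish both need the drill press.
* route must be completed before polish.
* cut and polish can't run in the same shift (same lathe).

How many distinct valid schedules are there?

Splitting on drill: it can be shift 1 (12), shift 2 (12), shift 3 (12), shift 4 (12), shift 5 (12). Listing each branch's schedules as (cut, deburr, route, polish) by shift number:
drill=shift 1: (2,3,4,5) (2,4,3,5) (2,5,3,4) (3,2,4,5) (3,4,2,5) (3,5,2,4) (4,2,3,5) (4,3,2,5) (4,5,2,3) (5,2,3,4) (5,3,2,4) (5,4,2,3) — 12.
drill=shift 2: (1,3,4,5) (1,4,3,5) (1,5,3,4) (3,1,4,5) (3,4,1,5) (3,5,1,4) (4,1,3,5) (4,3,1,5) (4,5,1,3) (5,1,3,4) (5,3,1,4) (5,4,1,3) — 12.
drill=shift 3: (1,2,4,5) (1,4,2,5) (1,5,2,4) (2,1,4,5) (2,4,1,5) (2,5,1,4) (4,1,2,5) (4,2,1,5) (4,5,1,2) (5,1,2,4) (5,2,1,4) (5,4,1,2) — 12.
drill=shift 4: (1,2,3,5) (1,3,2,5) (1,5,2,3) (2,1,3,5) (2,3,1,5) (2,5,1,3) (3,1,2,5) (3,2,1,5) (3,5,1,2) (5,1,2,3) (5,2,1,3) (5,3,1,2) — 12.
drill=shift 5: (1,2,3,4) (1,3,2,4) (1,4,2,3) (2,1,3,4) (2,3,1,4) (2,4,1,3) (3,1,2,4) (3,2,1,4) (3,4,1,2) (4,1,2,3) (4,2,1,3) (4,3,1,2) — 12.
Summing: 12 + 12 + 12 + 12 + 12 = 60.

60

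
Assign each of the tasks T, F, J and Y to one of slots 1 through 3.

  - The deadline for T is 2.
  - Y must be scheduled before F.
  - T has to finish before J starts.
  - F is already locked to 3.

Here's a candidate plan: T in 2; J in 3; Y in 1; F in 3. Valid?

Valid

The deadline for T is 2 — holds.
Y must be scheduled before F — holds.
F is already locked to 3 — holds.
T has to finish before J starts — holds.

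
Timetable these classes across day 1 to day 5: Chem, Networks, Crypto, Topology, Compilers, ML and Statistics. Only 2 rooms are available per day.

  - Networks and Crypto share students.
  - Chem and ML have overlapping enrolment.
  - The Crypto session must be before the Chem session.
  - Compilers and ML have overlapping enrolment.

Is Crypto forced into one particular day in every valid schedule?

Crypto can be day 1 (e.g. Networks=day 2; Chem=day 2; Compilers=day 3; Crypto=day 1; ML=day 4; Statistics=day 3; Topology=day 1) or day 2 (e.g. Networks=day 1, Compilers=day 2, ML=day 4, Statistics=day 3, Crypto=day 2, Chem=day 3, Topology=day 1).

No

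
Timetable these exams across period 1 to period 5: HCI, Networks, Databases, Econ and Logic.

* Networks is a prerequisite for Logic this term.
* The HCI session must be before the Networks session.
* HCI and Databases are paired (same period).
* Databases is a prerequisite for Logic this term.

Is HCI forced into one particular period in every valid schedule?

No

HCI can be period 1 (e.g. Networks=period 2; Databases=period 1; HCI=period 1; Logic=period 3; Econ=period 1) or period 2 (e.g. Econ in period 1; Databases in period 2; Logic in period 4; Networks in period 3; HCI in period 2).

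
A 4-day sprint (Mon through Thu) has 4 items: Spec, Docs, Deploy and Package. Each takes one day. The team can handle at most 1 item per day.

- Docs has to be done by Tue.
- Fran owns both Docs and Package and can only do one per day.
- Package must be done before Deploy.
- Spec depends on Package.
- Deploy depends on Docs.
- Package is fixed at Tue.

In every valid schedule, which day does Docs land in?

Docs's window is Mon–Tue.
Package is fixed at Tue, and Docs can't share a day with Package.
So Docs must be Mon.

Mon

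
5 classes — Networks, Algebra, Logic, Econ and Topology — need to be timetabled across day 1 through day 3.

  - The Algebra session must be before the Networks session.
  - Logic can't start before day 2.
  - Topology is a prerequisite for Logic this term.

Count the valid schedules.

Splitting on Networks: it can be day 2 (9), day 3 (18). Listing each branch's schedules as (Algebra, Logic, Econ, Topology) by day number:
Networks=day 2: (1,2,1,1) (1,2,2,1) (1,2,3,1) (1,3,1,1) (1,3,1,2) (1,3,2,1) (1,3,2,2) (1,3,3,1) (1,3,3,2) — 9.
Networks=day 3: (1,2,1,1) (1,2,2,1) (1,2,3,1) (1,3,1,1) (1,3,1,2) (1,3,2,1) (1,3,2,2) (1,3,3,1) (1,3,3,2) (2,2,1,1) (2,2,2,1) (2,2,3,1) (2,3,1,1) (2,3,1,2) (2,3,2,1) (2,3,2,2) (2,3,3,1) (2,3,3,2) — 18.
Summing: 9 + 18 = 27.

27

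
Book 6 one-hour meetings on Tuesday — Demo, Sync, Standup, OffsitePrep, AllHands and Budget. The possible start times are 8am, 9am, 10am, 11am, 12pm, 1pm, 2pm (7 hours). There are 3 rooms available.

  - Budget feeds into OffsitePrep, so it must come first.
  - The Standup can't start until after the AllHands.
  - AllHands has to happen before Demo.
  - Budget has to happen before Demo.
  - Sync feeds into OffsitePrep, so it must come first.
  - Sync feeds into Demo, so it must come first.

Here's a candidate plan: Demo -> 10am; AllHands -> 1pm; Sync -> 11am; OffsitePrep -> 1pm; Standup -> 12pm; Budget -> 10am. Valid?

No — it violates: AllHands has to happen before Demo

There are 3 rooms available — holds.
Sync feeds into Demo, so it must come first — violated.
Budget has to happen before Demo — violated.
Sync feeds into OffsitePrep, so it must come first — holds.
Budget feeds into OffsitePrep, so it must come first — holds.
The Standup can't start until after the AllHands — violated.
AllHands has to happen before Demo — violated.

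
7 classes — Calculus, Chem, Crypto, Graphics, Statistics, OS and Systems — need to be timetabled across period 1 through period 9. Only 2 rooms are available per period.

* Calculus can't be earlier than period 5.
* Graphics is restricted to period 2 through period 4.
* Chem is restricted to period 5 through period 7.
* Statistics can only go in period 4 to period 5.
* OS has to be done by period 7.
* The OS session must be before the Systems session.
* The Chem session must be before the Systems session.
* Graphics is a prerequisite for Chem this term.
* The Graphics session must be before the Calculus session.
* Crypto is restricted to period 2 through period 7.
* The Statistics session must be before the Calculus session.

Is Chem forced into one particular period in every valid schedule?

Chem can be period 5 (e.g. Calculus=period 5, OS=period 1, Crypto=period 2, Systems=period 6, Statistics=period 4, Graphics=period 2, Chem=period 5) or period 6 (e.g. Statistics -> period 4, Systems -> period 7, Crypto -> period 2, Calculus -> period 5, Chem -> period 6, OS -> period 1, Graphics -> period 2).

No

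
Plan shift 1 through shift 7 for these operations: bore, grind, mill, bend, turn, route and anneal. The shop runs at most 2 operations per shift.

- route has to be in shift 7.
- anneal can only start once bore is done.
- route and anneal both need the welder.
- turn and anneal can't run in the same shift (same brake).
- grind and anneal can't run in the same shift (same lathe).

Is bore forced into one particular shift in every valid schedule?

bore can be shift 1 (e.g. bore -> shift 1, route -> shift 7, grind -> shift 1, mill -> shift 2, anneal -> shift 2, bend -> shift 3, turn -> shift 3) or shift 2 (e.g. bend -> shift 2; anneal -> shift 3; mill -> shift 1; bore -> shift 2; grind -> shift 1; route -> shift 7; turn -> shift 4).

No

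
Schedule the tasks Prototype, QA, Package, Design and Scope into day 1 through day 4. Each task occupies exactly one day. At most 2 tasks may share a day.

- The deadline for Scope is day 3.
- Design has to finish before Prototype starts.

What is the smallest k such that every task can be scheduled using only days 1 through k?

The precedence chain requires at least 2 distinct days.
With at most 2 per day and 5 tasks, at least 3 days are needed.
3 works (last occupied day: day 3): for example Package in day 2; Prototype in day 2; Scope in day 3; Design in day 1; QA in day 1.

3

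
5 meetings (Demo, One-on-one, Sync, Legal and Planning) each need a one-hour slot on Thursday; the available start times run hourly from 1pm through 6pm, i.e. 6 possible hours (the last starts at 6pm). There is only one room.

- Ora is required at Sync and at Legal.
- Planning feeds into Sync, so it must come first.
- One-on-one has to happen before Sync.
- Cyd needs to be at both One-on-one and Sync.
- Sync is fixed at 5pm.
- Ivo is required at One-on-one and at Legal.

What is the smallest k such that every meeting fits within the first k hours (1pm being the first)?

The precedence chain requires at least 2 distinct hours.
With at most 1 per hour and 5 meetings, at least 5 hours are needed.
Sync can't be placed before 5pm — that is hour 5 counting from 1pm — so the schedule must run through at least 5 hours.
5 works (last occupied hour: 5pm): for example One-on-one in 1pm; Planning in 2pm; Demo in 3pm; Sync in 5pm; Legal in 4pm.

5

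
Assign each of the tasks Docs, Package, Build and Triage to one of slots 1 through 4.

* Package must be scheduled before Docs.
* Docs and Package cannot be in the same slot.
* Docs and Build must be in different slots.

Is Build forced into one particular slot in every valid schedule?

No

Build can be 1 (e.g. Package in 1, Docs in 2, Triage in 1, Build in 1) or 2 (e.g. Package in 1; Docs in 3; Build in 2; Triage in 1).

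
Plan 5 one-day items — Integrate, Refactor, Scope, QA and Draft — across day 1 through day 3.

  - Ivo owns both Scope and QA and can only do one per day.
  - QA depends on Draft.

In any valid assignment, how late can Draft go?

day 2

Downstream work caps Draft at day 2.
Draft at day 2 is achievable: Scope=day 1; Refactor=day 1; QA=day 3; Draft=day 2; Integrate=day 1.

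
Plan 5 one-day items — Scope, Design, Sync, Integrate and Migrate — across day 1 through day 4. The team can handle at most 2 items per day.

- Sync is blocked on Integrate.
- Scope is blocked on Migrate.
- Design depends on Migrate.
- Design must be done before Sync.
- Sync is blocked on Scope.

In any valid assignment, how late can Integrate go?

Downstream work caps Integrate at day 3.
Integrate at day 3 is achievable: Design=day 2, Integrate=day 3, Migrate=day 1, Scope=day 2, Sync=day 4.

day 3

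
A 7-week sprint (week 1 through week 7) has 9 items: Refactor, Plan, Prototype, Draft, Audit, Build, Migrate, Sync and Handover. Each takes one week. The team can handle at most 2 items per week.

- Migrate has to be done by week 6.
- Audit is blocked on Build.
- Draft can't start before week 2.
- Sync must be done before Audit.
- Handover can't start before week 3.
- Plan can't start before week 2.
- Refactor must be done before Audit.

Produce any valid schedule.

Sync in week 4, Migrate in week 1, Handover in week 3, Build in week 3, Prototype in week 4, Audit in week 5, Refactor in week 1, Plan in week 2, Draft in week 2

Checking: Build(week 3) before Audit(week 5); Refactor(week 1) before Audit(week 5); Sync(week 4) before Audit(week 5); Handover=week 3 in [week 3,week 7]; Migrate=week 1 in [week 1,week 6]; Draft=week 2 in [week 2,week 7]; Plan=week 2 in [week 2,week 7]; max 2 per week (cap 2).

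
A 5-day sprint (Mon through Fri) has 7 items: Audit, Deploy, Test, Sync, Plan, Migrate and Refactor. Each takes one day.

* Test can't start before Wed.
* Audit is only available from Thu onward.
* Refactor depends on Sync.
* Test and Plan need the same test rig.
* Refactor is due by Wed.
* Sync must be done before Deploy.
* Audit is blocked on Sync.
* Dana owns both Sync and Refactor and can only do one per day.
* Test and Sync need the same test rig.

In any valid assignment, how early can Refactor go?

Precedence pushes Refactor to at least Tue; Refactor's own window allows nothing later than Wed.
Refactor at Tue is achievable: Plan=Mon, Sync=Mon, Deploy=Tue, Migrate=Mon, Refactor=Tue, Test=Wed, Audit=Thu.

Tue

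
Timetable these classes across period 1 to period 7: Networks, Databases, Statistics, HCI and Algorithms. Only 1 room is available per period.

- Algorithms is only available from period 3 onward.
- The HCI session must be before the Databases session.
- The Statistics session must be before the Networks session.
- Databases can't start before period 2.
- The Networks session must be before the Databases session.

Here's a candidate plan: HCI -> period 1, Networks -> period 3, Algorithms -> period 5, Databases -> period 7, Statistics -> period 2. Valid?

Yes

Only 1 room is available per period — holds.
The Statistics session must be before the Networks session — holds.
The HCI session must be before the Databases session — holds.
Algorithms is only available from period 3 onward — holds.
The Networks session must be before the Databases session — holds.
Databases can't start before period 2 — holds.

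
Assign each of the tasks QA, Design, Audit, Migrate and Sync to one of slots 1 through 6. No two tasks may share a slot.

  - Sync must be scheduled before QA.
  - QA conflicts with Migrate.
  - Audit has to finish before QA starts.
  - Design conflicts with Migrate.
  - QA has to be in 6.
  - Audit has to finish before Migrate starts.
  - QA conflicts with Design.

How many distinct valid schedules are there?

Splitting on Design: it can be 1 (12), 2 (12), 3 (12), 4 (12), 5 (12). Listing each branch's schedules as (QA, Audit, Migrate, Sync):
Design=1: (6,2,3,4) (6,2,3,5) (6,2,4,3) (6,2,4,5) (6,2,5,3) (6,2,5,4) (6,3,4,2) (6,3,4,5) (6,3,5,2) (6,3,5,4) (6,4,5,2) (6,4,5,3) — 12.
Design=2: (6,1,3,4) (6,1,3,5) (6,1,4,3) (6,1,4,5) (6,1,5,3) (6,1,5,4) (6,3,4,1) (6,3,4,5) (6,3,5,1) (6,3,5,4) (6,4,5,1) (6,4,5,3) — 12.
Design=3: (6,1,2,4) (6,1,2,5) (6,1,4,2) (6,1,4,5) (6,1,5,2) (6,1,5,4) (6,2,4,1) (6,2,4,5) (6,2,5,1) (6,2,5,4) (6,4,5,1) (6,4,5,2) — 12.
Design=4: (6,1,2,3) (6,1,2,5) (6,1,3,2) (6,1,3,5) (6,1,5,2) (6,1,5,3) (6,2,3,1) (6,2,3,5) (6,2,5,1) (6,2,5,3) (6,3,5,1) (6,3,5,2) — 12.
Design=5: (6,1,2,3) (6,1,2,4) (6,1,3,2) (6,1,3,4) (6,1,4,2) (6,1,4,3) (6,2,3,1) (6,2,3,4) (6,2,4,1) (6,2,4,3) (6,3,4,1) (6,3,4,2) — 12.
Summing: 12 + 12 + 12 + 12 + 12 = 60.

60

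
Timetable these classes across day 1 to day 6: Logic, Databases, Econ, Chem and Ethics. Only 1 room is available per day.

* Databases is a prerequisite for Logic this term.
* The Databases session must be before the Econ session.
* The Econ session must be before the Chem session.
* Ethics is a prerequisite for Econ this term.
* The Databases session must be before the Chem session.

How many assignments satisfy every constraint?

Splitting on Logic: it can be day 2 (4), day 3 (8), day 4 (10), day 5 (10), day 6 (10). Listing each branch's schedules as (Databases, Econ, Chem, Ethics) by day number:
Logic=day 2: (1,4,5,3) (1,4,6,3) (1,5,6,3) (1,5,6,4) — 4.
Logic=day 3: (1,4,5,2) (1,4,6,2) (1,5,6,2) (1,5,6,4) (2,4,5,1) (2,4,6,1) (2,5,6,1) (2,5,6,4) — 8.
Logic=day 4: (1,3,5,2) (1,3,6,2) (1,5,6,2) (1,5,6,3) (2,3,5,1) (2,3,6,1) (2,5,6,1) (2,5,6,3) (3,5,6,1) (3,5,6,2) — 10.
Logic=day 5: (1,3,4,2) (1,3,6,2) (1,4,6,2) (1,4,6,3) (2,3,4,1) (2,3,6,1) (2,4,6,1) (2,4,6,3) (3,4,6,1) (3,4,6,2) — 10.
Logic=day 6: (1,3,4,2) (1,3,5,2) (1,4,5,2) (1,4,5,3) (2,3,4,1) (2,3,5,1) (2,4,5,1) (2,4,5,3) (3,4,5,1) (3,4,5,2) — 10.
Summing: 4 + 8 + 10 + 10 + 10 = 42.

42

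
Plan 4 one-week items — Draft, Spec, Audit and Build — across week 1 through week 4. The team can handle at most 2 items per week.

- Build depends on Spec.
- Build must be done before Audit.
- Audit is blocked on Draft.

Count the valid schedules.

Splitting on Draft: it can be week 1 (4), week 2 (4), week 3 (3). Listing each branch's schedules as (Spec, Audit, Build) by week number:
Draft=week 1: (1,3,2) (1,4,2) (1,4,3) (2,4,3) — 4.
Draft=week 2: (1,3,2) (1,4,2) (1,4,3) (2,4,3) — 4.
Draft=week 3: (1,4,2) (1,4,3) (2,4,3) — 3.
Summing: 4 + 4 + 3 = 11.

11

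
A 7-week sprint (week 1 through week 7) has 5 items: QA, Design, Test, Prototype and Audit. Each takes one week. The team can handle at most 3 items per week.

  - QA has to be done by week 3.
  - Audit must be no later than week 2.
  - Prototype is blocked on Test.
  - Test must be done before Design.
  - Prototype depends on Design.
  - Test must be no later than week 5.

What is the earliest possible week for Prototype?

Precedence pushes Prototype to at least week 3.
Prototype at week 3 is achievable: Test -> week 1; Audit -> week 1; Design -> week 2; Prototype -> week 3; QA -> week 1.

week 3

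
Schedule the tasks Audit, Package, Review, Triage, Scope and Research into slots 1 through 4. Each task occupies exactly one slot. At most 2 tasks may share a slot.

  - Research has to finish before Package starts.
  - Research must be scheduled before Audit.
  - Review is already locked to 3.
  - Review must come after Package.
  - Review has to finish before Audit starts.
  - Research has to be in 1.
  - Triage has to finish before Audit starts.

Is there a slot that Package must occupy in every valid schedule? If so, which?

Research is fixed at 1 and must come before Package, so Package is at least 2.
Review is fixed at 3 and must come after Package, so Package is at most 2.
So Package must be 2.

2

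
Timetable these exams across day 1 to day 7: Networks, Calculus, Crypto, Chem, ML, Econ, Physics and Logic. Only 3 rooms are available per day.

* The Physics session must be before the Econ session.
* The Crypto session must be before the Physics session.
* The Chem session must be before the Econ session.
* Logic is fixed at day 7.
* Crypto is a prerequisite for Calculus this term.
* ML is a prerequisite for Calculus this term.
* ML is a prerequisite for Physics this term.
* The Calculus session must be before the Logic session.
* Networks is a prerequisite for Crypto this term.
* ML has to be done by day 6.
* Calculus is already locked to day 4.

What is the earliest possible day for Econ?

day 4

Precedence pushes Econ to at least day 4.
Econ at day 4 is achievable: Physics -> day 3, Calculus -> day 4, Chem -> day 1, Crypto -> day 2, Econ -> day 4, Logic -> day 7, ML -> day 1, Networks -> day 1.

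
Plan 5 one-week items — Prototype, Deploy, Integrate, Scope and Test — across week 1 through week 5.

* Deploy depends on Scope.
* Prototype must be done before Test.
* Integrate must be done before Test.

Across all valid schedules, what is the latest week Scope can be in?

week 4

Downstream work caps Scope at week 4.
Scope at week 4 is achievable: Integrate=week 1, Scope=week 4, Prototype=week 1, Test=week 2, Deploy=week 5.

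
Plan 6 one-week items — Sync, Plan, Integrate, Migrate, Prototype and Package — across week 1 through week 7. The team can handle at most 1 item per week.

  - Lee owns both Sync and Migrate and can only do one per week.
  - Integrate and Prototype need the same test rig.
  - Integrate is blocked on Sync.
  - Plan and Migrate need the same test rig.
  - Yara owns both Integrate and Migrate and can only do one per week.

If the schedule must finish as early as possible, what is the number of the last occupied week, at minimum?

6

The precedence chain requires at least 2 distinct weeks.
With at most 1 per week and 6 work items, at least 6 weeks are needed.
6 works (last occupied week: week 6): for example Prototype=week 5; Integrate=week 2; Plan=week 3; Package=week 6; Sync=week 1; Migrate=week 4.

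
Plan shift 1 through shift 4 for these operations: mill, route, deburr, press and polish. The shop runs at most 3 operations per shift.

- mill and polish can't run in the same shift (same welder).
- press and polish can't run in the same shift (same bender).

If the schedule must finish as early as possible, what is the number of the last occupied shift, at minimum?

With at most 3 per shift and 5 operations, at least 2 shifts are needed.
2 works (last occupied shift: shift 2): for example route in shift 1, mill in shift 1, polish in shift 2, press in shift 1, deburr in shift 2.

2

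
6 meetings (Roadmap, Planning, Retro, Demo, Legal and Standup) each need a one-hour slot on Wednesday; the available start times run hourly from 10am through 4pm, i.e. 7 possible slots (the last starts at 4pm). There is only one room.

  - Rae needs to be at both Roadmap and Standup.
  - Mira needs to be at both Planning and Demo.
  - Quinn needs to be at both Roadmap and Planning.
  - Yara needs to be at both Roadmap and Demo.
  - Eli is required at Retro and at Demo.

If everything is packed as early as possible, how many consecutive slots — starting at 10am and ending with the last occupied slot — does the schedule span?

6

With at most 1 per slot and 6 meetings, at least 6 slots are needed.
6 works (last occupied slot: 3pm): for example Retro in 12pm; Roadmap in 10am; Legal in 2pm; Standup in 3pm; Planning in 11am; Demo in 1pm.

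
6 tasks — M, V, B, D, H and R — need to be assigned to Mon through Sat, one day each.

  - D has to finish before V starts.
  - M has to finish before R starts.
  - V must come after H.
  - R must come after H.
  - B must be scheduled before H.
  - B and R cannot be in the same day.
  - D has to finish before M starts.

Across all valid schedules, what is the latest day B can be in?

Thu

Downstream work caps B at Thu.
B at Thu is achievable: M=Tue, B=Thu, R=Sat, D=Mon, H=Fri, V=Sat.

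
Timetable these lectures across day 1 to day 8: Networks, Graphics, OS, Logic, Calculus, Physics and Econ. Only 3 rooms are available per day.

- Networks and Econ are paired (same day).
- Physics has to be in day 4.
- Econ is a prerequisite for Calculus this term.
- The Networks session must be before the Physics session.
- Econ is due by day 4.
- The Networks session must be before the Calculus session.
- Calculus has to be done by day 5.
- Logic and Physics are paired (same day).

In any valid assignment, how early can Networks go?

Downstream work caps Networks at day 3.
Networks at day 1 is achievable: OS in day 2; Networks in day 1; Physics in day 4; Graphics in day 1; Econ in day 1; Logic in day 4; Calculus in day 2.

day 1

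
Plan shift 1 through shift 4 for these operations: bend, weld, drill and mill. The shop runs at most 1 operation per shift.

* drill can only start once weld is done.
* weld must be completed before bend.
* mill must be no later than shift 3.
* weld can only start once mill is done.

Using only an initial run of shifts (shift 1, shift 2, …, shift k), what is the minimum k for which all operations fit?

4 shifts

The precedence chain requires at least 3 distinct shifts.
With at most 1 per shift and 4 operations, at least 4 shifts are needed.
4 works (last occupied shift: shift 4): for example drill=shift 4; bend=shift 3; mill=shift 1; weld=shift 2.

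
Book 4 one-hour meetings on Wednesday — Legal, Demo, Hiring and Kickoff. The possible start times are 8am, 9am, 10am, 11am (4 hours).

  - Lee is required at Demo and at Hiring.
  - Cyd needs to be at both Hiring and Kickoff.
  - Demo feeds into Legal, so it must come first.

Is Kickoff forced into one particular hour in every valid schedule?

No

Kickoff can be 8am (e.g. Legal -> 9am, Kickoff -> 8am, Demo -> 8am, Hiring -> 9am) or 9am (e.g. Kickoff -> 9am, Legal -> 9am, Demo -> 8am, Hiring -> 10am).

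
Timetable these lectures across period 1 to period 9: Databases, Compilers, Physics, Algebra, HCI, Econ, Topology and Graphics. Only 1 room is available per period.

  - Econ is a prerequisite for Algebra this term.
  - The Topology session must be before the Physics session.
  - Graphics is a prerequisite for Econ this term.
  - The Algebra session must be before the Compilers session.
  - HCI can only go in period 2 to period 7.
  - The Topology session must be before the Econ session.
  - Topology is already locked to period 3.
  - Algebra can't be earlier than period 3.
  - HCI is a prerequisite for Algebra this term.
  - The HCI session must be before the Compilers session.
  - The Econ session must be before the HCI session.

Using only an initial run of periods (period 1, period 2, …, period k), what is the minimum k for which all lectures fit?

The precedence chain requires at least 5 distinct periods.
With at most 1 per period and 8 lectures, at least 8 periods are needed.
Propagating the time windows through the other constraints, Compilers can't land before period 7, so the schedule must run through at least period 7.
8 works (last occupied period: period 8): for example HCI -> period 5, Physics -> period 8, Databases -> period 2, Algebra -> period 6, Econ -> period 4, Topology -> period 3, Graphics -> period 1, Compilers -> period 7.

8 periods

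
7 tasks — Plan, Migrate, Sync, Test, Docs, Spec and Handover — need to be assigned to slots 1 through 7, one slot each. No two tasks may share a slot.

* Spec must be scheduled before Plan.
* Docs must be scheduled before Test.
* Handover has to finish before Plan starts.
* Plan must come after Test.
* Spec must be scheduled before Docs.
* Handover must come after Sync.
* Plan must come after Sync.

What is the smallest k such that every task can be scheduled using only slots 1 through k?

7 slots

The precedence chain requires at least 4 distinct slots.
With at most 1 per slot and 7 tasks, at least 7 slots are needed.
7 works (last occupied slot: 7): for example Plan=6, Spec=2, Docs=3, Migrate=7, Test=4, Handover=5, Sync=1.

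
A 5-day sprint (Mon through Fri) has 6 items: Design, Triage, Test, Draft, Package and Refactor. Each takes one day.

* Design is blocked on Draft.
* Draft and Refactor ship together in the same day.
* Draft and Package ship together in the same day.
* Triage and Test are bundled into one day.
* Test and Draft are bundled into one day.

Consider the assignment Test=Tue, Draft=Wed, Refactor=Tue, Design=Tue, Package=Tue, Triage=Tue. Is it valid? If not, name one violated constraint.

Draft and Package ship together in the same day — violated.
Test and Draft are bundled into one day — violated.
Draft and Refactor ship together in the same day — violated.
Design is blocked on Draft — violated.
Triage and Test are bundled into one day — holds.

No. Design is blocked on Draft is not satisfied.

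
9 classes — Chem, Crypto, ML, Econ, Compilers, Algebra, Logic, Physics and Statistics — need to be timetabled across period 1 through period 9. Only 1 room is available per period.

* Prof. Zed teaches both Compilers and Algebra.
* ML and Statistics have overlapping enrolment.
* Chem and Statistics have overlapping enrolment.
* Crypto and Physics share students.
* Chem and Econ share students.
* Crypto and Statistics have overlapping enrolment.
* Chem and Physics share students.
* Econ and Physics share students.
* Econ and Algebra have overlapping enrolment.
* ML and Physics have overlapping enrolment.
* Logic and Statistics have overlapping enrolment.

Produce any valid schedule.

Statistics -> period 9, Chem -> period 1, Crypto -> period 2, Compilers -> period 5, Logic -> period 7, ML -> period 3, Econ -> period 4, Algebra -> period 6, Physics -> period 8

Checking: Chem(period 1) != Physics(period 8); Logic(period 7) != Statistics(period 9); Chem(period 1) != Econ(period 4); ML(period 3) != Physics(period 8); Crypto(period 2) != Physics(period 8); Chem(period 1) != Statistics(period 9); Crypto(period 2) != Statistics(period 9); ML(period 3) != Statistics(period 9); Econ(period 4) != Algebra(period 6); Econ(period 4) != Physics(period 8); Compilers(period 5) != Algebra(period 6); max 1 per period (cap 1).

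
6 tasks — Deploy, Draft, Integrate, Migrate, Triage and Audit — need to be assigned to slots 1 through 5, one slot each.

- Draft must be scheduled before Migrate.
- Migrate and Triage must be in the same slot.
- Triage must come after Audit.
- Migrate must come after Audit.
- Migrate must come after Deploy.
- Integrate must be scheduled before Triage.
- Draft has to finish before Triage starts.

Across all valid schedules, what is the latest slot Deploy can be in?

4

Downstream work caps Deploy at 4.
Deploy at 4 is achievable: Draft=1, Deploy=4, Audit=1, Migrate=5, Integrate=1, Triage=5.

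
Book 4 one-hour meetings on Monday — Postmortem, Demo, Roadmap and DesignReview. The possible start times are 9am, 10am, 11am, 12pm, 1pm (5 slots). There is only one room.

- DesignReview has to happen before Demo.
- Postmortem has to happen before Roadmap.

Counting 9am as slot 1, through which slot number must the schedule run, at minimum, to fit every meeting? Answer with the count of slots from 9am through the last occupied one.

The precedence chain requires at least 2 distinct slots.
With at most 1 per slot and 4 meetings, at least 4 slots are needed.
4 works (last occupied slot: 12pm): for example DesignReview=10am, Demo=11am, Roadmap=12pm, Postmortem=9am.

4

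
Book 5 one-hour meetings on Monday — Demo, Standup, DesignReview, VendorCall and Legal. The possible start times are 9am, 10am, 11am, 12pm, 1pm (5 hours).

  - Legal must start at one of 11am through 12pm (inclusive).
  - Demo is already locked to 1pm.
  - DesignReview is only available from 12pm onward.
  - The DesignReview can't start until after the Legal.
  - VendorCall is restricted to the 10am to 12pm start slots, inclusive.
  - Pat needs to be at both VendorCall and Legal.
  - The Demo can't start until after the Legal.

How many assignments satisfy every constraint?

30

Splitting on Standup: it can be 9am (6), 10am (6), 11am (6), 12pm (6), 1pm (6). Listing each branch's schedules as (Demo, DesignReview, VendorCall, Legal):
Standup=9am: (1pm,12pm,10am,11am) (1pm,12pm,12pm,11am) (1pm,1pm,10am,11am) (1pm,1pm,10am,12pm) (1pm,1pm,11am,12pm) (1pm,1pm,12pm,11am) — 6.
Standup=10am: (1pm,12pm,10am,11am) (1pm,12pm,12pm,11am) (1pm,1pm,10am,11am) (1pm,1pm,10am,12pm) (1pm,1pm,11am,12pm) (1pm,1pm,12pm,11am) — 6.
Standup=11am: (1pm,12pm,10am,11am) (1pm,12pm,12pm,11am) (1pm,1pm,10am,11am) (1pm,1pm,10am,12pm) (1pm,1pm,11am,12pm) (1pm,1pm,12pm,11am) — 6.
Standup=12pm: (1pm,12pm,10am,11am) (1pm,12pm,12pm,11am) (1pm,1pm,10am,11am) (1pm,1pm,10am,12pm) (1pm,1pm,11am,12pm) (1pm,1pm,12pm,11am) — 6.
Standup=1pm: (1pm,12pm,10am,11am) (1pm,12pm,12pm,11am) (1pm,1pm,10am,11am) (1pm,1pm,10am,12pm) (1pm,1pm,11am,12pm) (1pm,1pm,12pm,11am) — 6.
Summing: 6 + 6 + 6 + 6 + 6 = 30.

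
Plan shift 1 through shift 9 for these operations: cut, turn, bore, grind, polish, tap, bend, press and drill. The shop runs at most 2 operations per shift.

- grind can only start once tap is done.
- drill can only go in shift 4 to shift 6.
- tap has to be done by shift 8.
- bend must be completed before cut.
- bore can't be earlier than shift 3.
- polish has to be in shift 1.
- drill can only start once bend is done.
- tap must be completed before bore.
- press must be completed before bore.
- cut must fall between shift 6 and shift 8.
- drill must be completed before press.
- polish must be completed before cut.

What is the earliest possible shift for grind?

shift 2

Precedence pushes grind to at least shift 2.
grind at shift 2 is achievable: tap in shift 1; drill in shift 4; cut in shift 6; bend in shift 2; turn in shift 3; polish in shift 1; press in shift 5; bore in shift 6; grind in shift 2.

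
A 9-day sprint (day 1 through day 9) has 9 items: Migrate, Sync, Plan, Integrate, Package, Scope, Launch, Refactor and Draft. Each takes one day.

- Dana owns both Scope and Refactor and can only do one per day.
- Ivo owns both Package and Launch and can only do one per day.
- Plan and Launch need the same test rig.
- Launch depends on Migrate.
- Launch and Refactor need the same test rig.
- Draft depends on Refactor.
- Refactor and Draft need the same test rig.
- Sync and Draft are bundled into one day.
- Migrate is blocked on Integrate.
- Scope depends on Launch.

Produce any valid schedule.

Migrate=day 2, Package=day 1, Plan=day 1, Launch=day 3, Sync=day 2, Integrate=day 1, Draft=day 2, Refactor=day 1, Scope=day 4

Checking: Migrate(day 2) before Launch(day 3); Refactor(day 1) before Draft(day 2); Launch(day 3) before Scope(day 4); Integrate(day 1) before Migrate(day 2); Plan(day 1) != Launch(day 3); Scope(day 4) != Refactor(day 1); Launch(day 3) != Refactor(day 1); Refactor(day 1) != Draft(day 2); Package(day 1) != Launch(day 3); Sync = Draft = day 2.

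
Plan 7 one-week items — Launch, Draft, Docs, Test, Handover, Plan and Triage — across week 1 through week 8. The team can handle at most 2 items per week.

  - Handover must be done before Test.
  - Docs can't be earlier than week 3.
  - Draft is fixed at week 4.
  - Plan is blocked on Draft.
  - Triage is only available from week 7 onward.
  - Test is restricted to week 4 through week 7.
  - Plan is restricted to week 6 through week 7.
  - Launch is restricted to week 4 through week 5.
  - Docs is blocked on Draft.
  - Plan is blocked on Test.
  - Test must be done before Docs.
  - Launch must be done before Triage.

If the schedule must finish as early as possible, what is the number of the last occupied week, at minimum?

The precedence chain requires at least 3 distinct weeks.
With at most 2 per week and 7 work items, at least 4 weeks are needed.
Triage can't be placed before week 7, so the schedule must run through at least week 7.
7 works (last occupied week: week 7): for example Plan in week 6; Test in week 5; Draft in week 4; Launch in week 4; Handover in week 1; Triage in week 7; Docs in week 6.

7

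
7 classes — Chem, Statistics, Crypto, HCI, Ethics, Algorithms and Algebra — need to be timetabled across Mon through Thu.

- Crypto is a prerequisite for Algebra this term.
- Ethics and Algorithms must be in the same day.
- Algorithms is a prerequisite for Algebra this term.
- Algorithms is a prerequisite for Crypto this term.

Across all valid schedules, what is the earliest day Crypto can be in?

Tue

Precedence pushes Crypto to at least Tue; downstream work caps Crypto at Wed.
Crypto at Tue is achievable: Statistics=Mon, Ethics=Mon, Algorithms=Mon, HCI=Mon, Crypto=Tue, Algebra=Wed, Chem=Mon.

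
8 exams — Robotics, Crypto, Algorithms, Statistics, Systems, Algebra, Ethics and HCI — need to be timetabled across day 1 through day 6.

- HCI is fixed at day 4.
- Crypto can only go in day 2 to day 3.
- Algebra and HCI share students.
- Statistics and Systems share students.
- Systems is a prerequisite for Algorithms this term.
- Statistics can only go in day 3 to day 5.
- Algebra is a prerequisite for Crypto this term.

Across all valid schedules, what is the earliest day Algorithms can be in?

day 2

Precedence pushes Algorithms to at least day 2.
Algorithms at day 2 is achievable: Algorithms=day 2; Systems=day 1; Crypto=day 2; HCI=day 4; Algebra=day 1; Statistics=day 3; Robotics=day 1; Ethics=day 1.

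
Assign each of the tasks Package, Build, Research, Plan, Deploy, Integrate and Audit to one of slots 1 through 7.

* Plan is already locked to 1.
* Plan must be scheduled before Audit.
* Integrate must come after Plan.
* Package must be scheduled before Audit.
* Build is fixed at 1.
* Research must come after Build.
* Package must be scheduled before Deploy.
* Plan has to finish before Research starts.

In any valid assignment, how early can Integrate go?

2

Precedence pushes Integrate to at least 2.
Integrate at 2 is achievable: Deploy=2; Research=2; Plan=1; Package=1; Integrate=2; Audit=2; Build=1.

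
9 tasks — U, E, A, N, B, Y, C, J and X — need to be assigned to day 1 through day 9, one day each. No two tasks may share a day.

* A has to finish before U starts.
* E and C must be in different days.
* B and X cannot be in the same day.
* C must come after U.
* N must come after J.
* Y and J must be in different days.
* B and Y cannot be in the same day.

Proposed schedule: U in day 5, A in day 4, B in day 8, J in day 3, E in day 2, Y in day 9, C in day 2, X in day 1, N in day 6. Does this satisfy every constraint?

No — it violates: E and C must be in different days

B and X cannot be in the same day — holds.
B and Y cannot be in the same day — holds.
A has to finish before U starts — holds.
No two tasks may share a day — violated.
C must come after U — violated.
N must come after J — holds.
E and C must be in different days — violated.
Y and J must be in different days — holds.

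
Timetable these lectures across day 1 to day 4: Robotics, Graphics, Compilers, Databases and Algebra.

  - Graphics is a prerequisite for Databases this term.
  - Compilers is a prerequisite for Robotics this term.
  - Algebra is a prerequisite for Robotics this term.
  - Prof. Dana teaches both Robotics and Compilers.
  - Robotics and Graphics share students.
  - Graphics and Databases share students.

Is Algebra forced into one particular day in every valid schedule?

No

Algebra can be day 1 (e.g. Compilers in day 1, Graphics in day 1, Algebra in day 1, Robotics in day 2, Databases in day 2) or day 2 (e.g. Graphics in day 1, Algebra in day 2, Robotics in day 3, Compilers in day 1, Databases in day 2).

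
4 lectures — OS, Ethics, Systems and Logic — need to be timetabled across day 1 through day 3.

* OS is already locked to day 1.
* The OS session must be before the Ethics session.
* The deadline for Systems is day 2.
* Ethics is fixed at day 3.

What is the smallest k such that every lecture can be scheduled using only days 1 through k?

The precedence chain requires at least 2 distinct days.
Ethics can't be placed before day 3, so the schedule must run through at least day 3.
3 works (last occupied day: day 3): for example Systems=day 1, Logic=day 1, Ethics=day 3, OS=day 1.

3 days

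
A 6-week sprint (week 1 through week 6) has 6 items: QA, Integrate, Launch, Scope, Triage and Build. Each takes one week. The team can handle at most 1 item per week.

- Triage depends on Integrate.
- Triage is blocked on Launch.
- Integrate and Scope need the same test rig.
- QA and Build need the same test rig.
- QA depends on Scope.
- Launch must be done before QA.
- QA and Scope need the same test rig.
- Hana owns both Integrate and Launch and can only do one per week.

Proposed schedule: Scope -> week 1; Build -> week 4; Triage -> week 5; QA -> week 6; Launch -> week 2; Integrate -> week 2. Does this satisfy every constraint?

No — it violates: Hana owns both Integrate and Launch and can only do one per week

Integrate and Scope need the same test rig — holds.
QA and Build need the same test rig — holds.
QA and Scope need the same test rig — holds.
QA depends on Scope — holds.
Triage is blocked on Launch — holds.
Launch must be done before QA — holds.
Triage depends on Integrate — holds.
Hana owns both Integrate and Launch and can only do one per week — violated.
The team can handle at most 1 item per week — violated.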